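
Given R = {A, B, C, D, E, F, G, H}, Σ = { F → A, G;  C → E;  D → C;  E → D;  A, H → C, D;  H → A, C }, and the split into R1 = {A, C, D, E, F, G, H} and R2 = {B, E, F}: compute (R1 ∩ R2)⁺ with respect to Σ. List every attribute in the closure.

A, C, D, E, F, G

R1 ∩ R2 = {E, F}.
F → A, G applies, adding A, G
E → D applies, adding D
D → C applies, adding C
Closure: {A, C, D, E, F, G}.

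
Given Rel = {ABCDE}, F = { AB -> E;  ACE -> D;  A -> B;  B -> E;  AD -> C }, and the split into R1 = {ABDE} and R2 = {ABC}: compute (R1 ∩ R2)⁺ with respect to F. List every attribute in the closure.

R1 ∩ R2 = {AB}.
AB → E applies, adding E
Closure: {ABE}.

ABE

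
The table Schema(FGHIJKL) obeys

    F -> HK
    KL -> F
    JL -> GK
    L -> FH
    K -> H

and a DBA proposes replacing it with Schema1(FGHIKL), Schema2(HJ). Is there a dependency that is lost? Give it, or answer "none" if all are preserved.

Check JL → GK: no single fragment contains all of {GJKL}, and the restricted closure of {JL} across the fragments never reaches {GK}.
F → HK is preserved.
KL → F is preserved.
L → FH is preserved.
K → H is preserved.

JL -> GK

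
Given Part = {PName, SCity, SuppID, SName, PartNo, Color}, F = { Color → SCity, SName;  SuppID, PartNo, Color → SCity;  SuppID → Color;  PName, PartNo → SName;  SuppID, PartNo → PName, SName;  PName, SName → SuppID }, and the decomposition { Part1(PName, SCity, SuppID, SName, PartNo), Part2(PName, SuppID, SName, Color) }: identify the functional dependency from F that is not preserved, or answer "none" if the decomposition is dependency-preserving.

Color → SCity, SName

Check Color → SCity, SName: no single fragment contains all of {SCity, SName, Color}, and the restricted closure of {Color} across the fragments never reaches {SCity, SName}.
SuppID, PartNo, Color → SCity is preserved.
SuppID → Color is preserved.
PName, PartNo → SName is preserved.
SuppID, PartNo → PName, SName is preserved.
PName, SName → SuppID is preserved.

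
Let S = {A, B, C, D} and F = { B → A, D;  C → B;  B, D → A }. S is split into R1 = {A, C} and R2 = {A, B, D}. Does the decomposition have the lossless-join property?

No

Common attributes: R1 ∩ R2 = {A}.
No dependency enlarges {A}, so (A)⁺ = {A}.
The closure contains neither all of R1 = {A, C} nor all of R2 = {A, B, D}, so the common attributes are not a superkey of either fragment. The join is lossy.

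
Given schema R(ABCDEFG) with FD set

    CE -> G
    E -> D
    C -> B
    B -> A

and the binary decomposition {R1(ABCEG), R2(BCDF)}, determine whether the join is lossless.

No

Common attributes: R1 ∩ R2 = {BC}.
Closure of {BC}: B → A applies, adding A. So (BC)⁺ = {ABC}.
The closure contains neither all of R1 = {ABCEG} nor all of R2 = {BCDF}, so the common attributes are not a superkey of either fragment. The join is lossy.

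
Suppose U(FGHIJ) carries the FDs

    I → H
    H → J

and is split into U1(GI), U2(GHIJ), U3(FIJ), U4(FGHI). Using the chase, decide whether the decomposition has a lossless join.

Yes

Chase test. Columns are FGHIJ; row i has aⱼ where attribute j ∈ Ui, else bᵢⱼ.
Initial tableau (one row per fragment):
  row 1: b11 a2 b13 a4 b15
  row 2: b21 a2 a3 a4 a5
  row 3: a1 b32 b33 a4 a5
  row 4: a1 a2 a3 a4 b45
Rows 1 and 2 agree on I; apply I→H and equate their H entries.
Rows 1 and 3 agree on I; apply I→H and equate their H entries.
Rows 1 and 2 agree on H; apply H→J and equate their J entries.
Rows 1 and 4 agree on H; apply H→J and equate their J entries.
Row 4 is now all distinguished symbols — the join is lossless.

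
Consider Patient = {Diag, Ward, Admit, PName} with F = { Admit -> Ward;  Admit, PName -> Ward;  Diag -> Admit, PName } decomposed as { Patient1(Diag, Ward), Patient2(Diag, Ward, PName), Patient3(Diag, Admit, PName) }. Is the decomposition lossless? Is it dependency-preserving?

lossless but not dependency-preserving

Lossless test (chase): Rows 1 and 2 agree on Diag; apply Diag→Admit, PName and equate their Admit, PName entries. Rows 1 and 3 agree on Diag; apply Diag→Admit, PName and equate their Admit, PName entries. Rows 1 and 3 agree on Admit; apply Admit→Ward and equate their Ward entries. Row 1 is now all distinguished symbols — the join is lossless.
Dependency preservation: the restricted closure of {Admit} across the fragments never reaches {Ward}, so Admit → Ward cannot be enforced without a join — not preserved.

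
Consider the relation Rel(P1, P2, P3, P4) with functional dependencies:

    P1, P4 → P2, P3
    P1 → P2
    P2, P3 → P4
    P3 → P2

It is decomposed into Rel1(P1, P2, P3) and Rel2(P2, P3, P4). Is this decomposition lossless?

Common attributes: Rel1 ∩ Rel2 = {P2, P3}.
Closure of {P2, P3}: P2, P3 → P4 applies, adding P4. So (P2, P3)⁺ = {P2, P3, P4}.
This closure contains every attribute of Rel2, so Rel1 ∩ Rel2 → Rel2. The join is lossless.

Yes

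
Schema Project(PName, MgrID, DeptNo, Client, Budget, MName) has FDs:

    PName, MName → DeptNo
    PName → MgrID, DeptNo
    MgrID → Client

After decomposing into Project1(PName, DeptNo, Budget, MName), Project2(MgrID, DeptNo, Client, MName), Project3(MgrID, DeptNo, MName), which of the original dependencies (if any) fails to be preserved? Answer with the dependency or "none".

PName → MgrID, DeptNo

Check PName → MgrID, DeptNo: no single fragment contains all of {PName, MgrID, DeptNo}, and the restricted closure of {PName} across the fragments never reaches {MgrID, DeptNo}.
PName, MName → DeptNo is preserved.
MgrID → Client is preserved.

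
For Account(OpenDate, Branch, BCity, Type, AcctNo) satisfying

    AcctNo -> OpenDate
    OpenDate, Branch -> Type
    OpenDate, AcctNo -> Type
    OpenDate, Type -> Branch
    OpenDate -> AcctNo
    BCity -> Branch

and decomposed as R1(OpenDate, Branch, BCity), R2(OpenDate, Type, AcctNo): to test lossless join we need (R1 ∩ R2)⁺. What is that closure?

R1 ∩ R2 = {OpenDate}.
OpenDate → AcctNo applies, adding AcctNo
OpenDate, AcctNo → Type applies, adding Type
OpenDate, Type → Branch applies, adding Branch
Closure: {OpenDate, Branch, Type, AcctNo}.

OpenDate, Branch, Type, AcctNo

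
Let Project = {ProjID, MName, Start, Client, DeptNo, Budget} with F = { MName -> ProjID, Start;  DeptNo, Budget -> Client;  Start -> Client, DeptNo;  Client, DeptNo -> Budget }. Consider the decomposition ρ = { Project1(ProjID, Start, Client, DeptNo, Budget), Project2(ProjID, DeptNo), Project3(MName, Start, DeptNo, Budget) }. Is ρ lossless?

No

Chase test. Columns are ProjID, MName, Start, Client, DeptNo, Budget; row i has aⱼ where attribute j ∈ Projecti, else bᵢⱼ.
Initial tableau (one row per fragment):
  row 1: a1 b12 a3 a4 a5 a6
  row 2: a1 b22 b23 b24 a5 b26
  row 3: b31 a2 a3 b34 a5 a6
Rows 1 and 3 agree on DeptNo, Budget; apply DeptNo, Budget→Client and equate their Client entries.
No row becomes fully distinguished — the join is lossy.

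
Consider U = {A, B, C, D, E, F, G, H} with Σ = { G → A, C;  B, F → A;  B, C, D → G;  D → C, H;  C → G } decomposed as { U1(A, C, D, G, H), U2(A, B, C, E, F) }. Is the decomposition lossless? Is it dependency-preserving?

lossy but dependency-preserving

Lossless test: (A, C)⁺ = {A, C, G}, which is a superkey of neither fragment — lossy.
Dependency preservation: B, C, D → G is not contained in any single fragment, but the restricted closure of its left-hand side across the fragments still reaches the right-hand side; the remaining FDs each lie inside some fragment. All dependencies are preserved.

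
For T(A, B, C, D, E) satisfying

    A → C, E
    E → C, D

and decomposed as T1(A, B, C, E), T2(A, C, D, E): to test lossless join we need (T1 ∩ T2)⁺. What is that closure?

T1 ∩ T2 = {A, C, E}.
E → C, D applies, adding D
Closure: {A, C, D, E}.

A, C, D, E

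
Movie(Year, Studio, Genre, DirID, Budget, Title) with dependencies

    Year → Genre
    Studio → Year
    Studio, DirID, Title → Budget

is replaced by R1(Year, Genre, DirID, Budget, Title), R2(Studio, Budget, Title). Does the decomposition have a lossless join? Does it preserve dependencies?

lossy and not dependency-preserving

Lossless test: (Budget, Title)⁺ = {Budget, Title}, which is a superkey of neither fragment — lossy.
Dependency preservation: the restricted closure of {Studio} across the fragments never reaches {Year}, so Studio → Year cannot be enforced without a join — not preserved.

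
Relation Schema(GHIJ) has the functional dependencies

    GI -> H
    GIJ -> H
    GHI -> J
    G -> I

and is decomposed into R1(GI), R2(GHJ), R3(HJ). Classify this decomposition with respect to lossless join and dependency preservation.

Lossless test (chase): Rows 1 and 2 agree on G; apply G→I and equate their I entries. Rows 1 and 2 agree on GI; apply GI→H and equate their H entries. Rows 1 and 2 agree on GHI; apply GHI→J and equate their J entries. Row 1 is now all distinguished symbols — the join is lossless.
Dependency preservation: GI → H; GIJ → H; GHI → J are not contained in any single fragment, but the restricted closure of each left-hand side across the fragments still reaches the right-hand side; the remaining FDs each lie inside some fragment. All dependencies are preserved.

lossless and dependency-preserving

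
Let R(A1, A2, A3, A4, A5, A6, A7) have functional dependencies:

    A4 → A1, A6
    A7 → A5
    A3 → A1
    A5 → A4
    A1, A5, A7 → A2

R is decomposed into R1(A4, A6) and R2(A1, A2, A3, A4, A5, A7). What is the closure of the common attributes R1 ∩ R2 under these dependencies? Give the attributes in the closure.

A1, A4, A6

R1 ∩ R2 = {A4}.
A4 → A1, A6 applies, adding A1, A6
Closure: {A1, A4, A6}.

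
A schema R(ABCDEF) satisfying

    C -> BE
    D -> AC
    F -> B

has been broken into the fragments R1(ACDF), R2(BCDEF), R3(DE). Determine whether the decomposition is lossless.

Yes

Chase test. Columns are ABCDEF; row i has aⱼ where attribute j ∈ Ri, else bᵢⱼ.
Initial tableau (one row per fragment):
  row 1: a1 b12 a3 a4 b15 a6
  row 2: b21 a2 a3 a4 a5 a6
  row 3: b31 b32 b33 a4 a5 b36
Rows 1 and 2 agree on C; apply C→BE and equate their BE entries.
Rows 1 and 2 agree on D; apply D→AC and equate their AC entries.
Rows 1 and 3 agree on D; apply D→AC and equate their AC entries.
Rows 1 and 3 agree on C; apply C→BE and equate their BE entries.
Row 1 is now all distinguished symbols — the join is lossless.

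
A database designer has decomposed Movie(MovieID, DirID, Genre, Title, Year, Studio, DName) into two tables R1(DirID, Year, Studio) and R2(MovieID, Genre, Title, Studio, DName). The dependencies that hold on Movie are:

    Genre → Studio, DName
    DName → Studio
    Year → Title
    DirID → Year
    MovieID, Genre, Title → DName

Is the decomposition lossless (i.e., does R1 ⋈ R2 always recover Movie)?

No

Common attributes: R1 ∩ R2 = {Studio}.
No dependency enlarges {Studio}, so (Studio)⁺ = {Studio}.
The closure contains neither all of R1 = {DirID, Year, Studio} nor all of R2 = {MovieID, Genre, Title, Studio, DName}, so the common attributes are not a superkey of either fragment. The join is lossy.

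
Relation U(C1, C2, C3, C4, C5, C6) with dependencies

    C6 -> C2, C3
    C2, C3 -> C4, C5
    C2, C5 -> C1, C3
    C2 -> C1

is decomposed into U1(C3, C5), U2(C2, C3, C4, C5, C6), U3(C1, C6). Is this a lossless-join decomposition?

Yes

Chase test. Columns are C1, C2, C3, C4, C5, C6; row i has aⱼ where attribute j ∈ Ui, else bᵢⱼ.
Initial tableau (one row per fragment):
  row 1: b11 b12 a3 b14 a5 b16
  row 2: b21 a2 a3 a4 a5 a6
  row 3: a1 b32 b33 b34 b35 a6
Rows 2 and 3 agree on C6; apply C6→C2, C3 and equate their C2, C3 entries.
Rows 2 and 3 agree on C2, C3; apply C2, C3→C4, C5 and equate their C4, C5 entries.
Rows 2 and 3 agree on C2, C5; apply C2, C5→C1, C3 and equate their C1, C3 entries.
Row 2 is now all distinguished symbols — the join is lossless.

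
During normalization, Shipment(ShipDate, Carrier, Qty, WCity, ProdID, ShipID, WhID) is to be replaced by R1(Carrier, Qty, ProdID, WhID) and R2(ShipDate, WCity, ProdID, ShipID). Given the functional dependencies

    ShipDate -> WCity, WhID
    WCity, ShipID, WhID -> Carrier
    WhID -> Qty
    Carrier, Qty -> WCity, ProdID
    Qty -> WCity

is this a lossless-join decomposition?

No

Common attributes: R1 ∩ R2 = {ProdID}.
No dependency enlarges {ProdID}, so (ProdID)⁺ = {ProdID}.
The closure contains neither all of R1 = {Carrier, Qty, ProdID, WhID} nor all of R2 = {ShipDate, WCity, ProdID, ShipID}, so the common attributes are not a superkey of either fragment. The join is lossy.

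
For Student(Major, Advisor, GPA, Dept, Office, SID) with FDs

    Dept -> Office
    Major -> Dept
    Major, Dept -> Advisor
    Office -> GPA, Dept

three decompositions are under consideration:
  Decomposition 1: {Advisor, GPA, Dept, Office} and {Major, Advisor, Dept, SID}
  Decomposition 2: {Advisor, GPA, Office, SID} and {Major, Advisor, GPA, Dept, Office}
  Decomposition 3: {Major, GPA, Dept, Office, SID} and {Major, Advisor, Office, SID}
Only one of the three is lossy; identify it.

Decomposition 1: common = {Advisor, Dept}, closure = {Advisor, GPA, Dept, Office} → lossless.
Decomposition 2: common = {Advisor, GPA, Office}, closure = {Advisor, GPA, Dept, Office} → lossy.
Decomposition 3: common = {Major, Office, SID}, closure = {Major, Advisor, GPA, Dept, Office, SID} → lossless.

Decomposition 2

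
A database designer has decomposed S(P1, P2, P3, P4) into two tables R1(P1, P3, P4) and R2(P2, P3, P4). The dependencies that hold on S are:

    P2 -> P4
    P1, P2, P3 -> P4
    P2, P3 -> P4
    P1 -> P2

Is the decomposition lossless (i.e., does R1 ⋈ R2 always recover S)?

Common attributes: R1 ∩ R2 = {P3, P4}.
No dependency enlarges {P3, P4}, so (P3, P4)⁺ = {P3, P4}.
The closure contains neither all of R1 = {P1, P3, P4} nor all of R2 = {P2, P3, P4}, so the common attributes are not a superkey of either fragment. The join is lossy.

No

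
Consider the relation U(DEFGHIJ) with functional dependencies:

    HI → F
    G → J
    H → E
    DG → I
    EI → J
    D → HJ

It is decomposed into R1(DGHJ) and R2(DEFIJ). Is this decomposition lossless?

No

Common attributes: R1 ∩ R2 = {DJ}.
Closure of {DJ}: D → HJ applies, adding H; H → E applies, adding E. So (DJ)⁺ = {DEHJ}.
The closure contains neither all of R1 = {DGHJ} nor all of R2 = {DEFIJ}, so the common attributes are not a superkey of either fragment. The join is lossy.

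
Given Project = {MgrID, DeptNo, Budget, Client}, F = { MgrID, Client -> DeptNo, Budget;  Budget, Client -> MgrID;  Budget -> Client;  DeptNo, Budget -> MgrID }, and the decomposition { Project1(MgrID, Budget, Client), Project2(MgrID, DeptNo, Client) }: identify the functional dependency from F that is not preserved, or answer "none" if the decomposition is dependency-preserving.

MgrID, Client → DeptNo, Budget: restricted closure across fragments reaches DeptNo, Budget.
Budget, Client → MgrID lies within Project1.
Budget → Client lies within Project1.
DeptNo, Budget → MgrID: restricted closure across fragments reaches MgrID.
Every dependency is enforceable on the fragments, so the decomposition is dependency-preserving.

none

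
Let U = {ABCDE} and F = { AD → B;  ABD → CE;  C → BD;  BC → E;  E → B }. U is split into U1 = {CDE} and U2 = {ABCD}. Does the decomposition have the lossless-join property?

Yes

Common attributes: U1 ∩ U2 = {CD}.
Closure of {CD}: C → BD applies, adding B; BC → E applies, adding E. So (CD)⁺ = {BCDE}.
This closure contains every attribute of U1, so U1 ∩ U2 → U1. The join is lossless.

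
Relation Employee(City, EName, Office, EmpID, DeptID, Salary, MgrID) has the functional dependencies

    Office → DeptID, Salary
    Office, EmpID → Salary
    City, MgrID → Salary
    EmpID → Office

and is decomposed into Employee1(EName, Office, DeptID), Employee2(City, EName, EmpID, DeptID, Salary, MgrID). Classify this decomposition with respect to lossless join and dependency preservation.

Lossless test: (EName, DeptID)⁺ = {EName, DeptID}, which is a superkey of neither fragment — lossy.
Dependency preservation: the restricted closure of {Office} across the fragments never reaches {DeptID, Salary}, so Office → DeptID, Salary cannot be enforced without a join — not preserved.

lossy and not dependency-preserving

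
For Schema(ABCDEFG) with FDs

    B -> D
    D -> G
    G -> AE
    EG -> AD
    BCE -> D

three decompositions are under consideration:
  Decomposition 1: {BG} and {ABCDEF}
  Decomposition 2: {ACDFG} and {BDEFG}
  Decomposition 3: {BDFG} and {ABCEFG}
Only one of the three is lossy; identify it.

Decomposition 1: common = {B}, closure = {ABDEG} → lossless.
Decomposition 2: common = {DFG}, closure = {ADEFG} → lossy.
Decomposition 3: common = {BFG}, closure = {ABDEFG} → lossless.

Decomposition 2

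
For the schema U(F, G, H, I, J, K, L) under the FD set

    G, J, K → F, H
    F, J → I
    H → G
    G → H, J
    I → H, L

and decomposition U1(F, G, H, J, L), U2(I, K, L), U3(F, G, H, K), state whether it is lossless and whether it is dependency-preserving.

Lossless test (chase): Rows 1 and 3 agree on G; apply G→H, J and equate their H, J entries. Rows 1 and 3 agree on F, J; apply F, J→I and equate their I entries. Rows 1 and 3 agree on I; apply I→H, L and equate their H, L entries. No row becomes fully distinguished — the join is lossy.
Dependency preservation: the restricted closure of {F, J} across the fragments never reaches {I}, so F, J → I cannot be enforced without a join — not preserved.

lossy and not dependency-preserving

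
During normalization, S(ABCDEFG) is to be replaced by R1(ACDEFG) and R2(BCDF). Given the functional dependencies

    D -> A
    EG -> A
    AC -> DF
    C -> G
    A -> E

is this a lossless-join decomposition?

Common attributes: R1 ∩ R2 = {CDF}.
Closure of {CDF}: D → A applies, adding A; C → G applies, adding G; A → E applies, adding E. So (CDF)⁺ = {ACDEFG}.
This closure contains every attribute of R1, so R1 ∩ R2 → R1. The join is lossless.

Yes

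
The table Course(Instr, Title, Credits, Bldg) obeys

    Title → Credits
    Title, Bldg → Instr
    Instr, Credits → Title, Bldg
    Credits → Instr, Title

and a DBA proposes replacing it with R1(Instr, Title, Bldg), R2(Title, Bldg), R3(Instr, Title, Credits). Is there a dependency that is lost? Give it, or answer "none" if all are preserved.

none

Title → Credits lies within R3.
Title, Bldg → Instr lies within R1.
Instr, Credits → Title, Bldg: restricted closure across fragments reaches Title, Bldg.
Credits → Instr, Title lies within R3.
Every dependency is enforceable on the fragments, so the decomposition is dependency-preserving.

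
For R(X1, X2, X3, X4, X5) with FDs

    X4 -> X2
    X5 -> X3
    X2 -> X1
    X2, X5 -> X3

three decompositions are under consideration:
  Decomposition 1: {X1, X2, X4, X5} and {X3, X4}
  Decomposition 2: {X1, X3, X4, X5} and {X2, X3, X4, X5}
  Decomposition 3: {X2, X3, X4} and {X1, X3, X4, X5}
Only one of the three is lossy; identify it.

Decomposition 1: common = {X4}, closure = {X1, X2, X4} → lossy.
Decomposition 2: common = {X3, X4, X5}, closure = {X1, X2, X3, X4, X5} → lossless.
Decomposition 3: common = {X3, X4}, closure = {X1, X2, X3, X4} → lossless.

Decomposition 1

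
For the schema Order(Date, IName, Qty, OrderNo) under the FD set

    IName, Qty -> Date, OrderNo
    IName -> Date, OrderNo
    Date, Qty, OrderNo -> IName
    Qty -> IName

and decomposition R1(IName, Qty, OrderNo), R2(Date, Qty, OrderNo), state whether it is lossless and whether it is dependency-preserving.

lossless but not dependency-preserving

Lossless test: (Qty, OrderNo)⁺ = {Date, IName, Qty, OrderNo}, which contains all of one fragment — lossless.
Dependency preservation: the restricted closure of {IName} across the fragments never reaches {Date, OrderNo}, so IName → Date, OrderNo cannot be enforced without a join — not preserved.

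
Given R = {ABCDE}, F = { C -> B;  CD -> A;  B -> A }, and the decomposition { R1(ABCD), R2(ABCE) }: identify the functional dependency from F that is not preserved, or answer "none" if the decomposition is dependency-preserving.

none

C → B lies within R1.
CD → A lies within R1.
B → A lies within R1.
Every dependency is enforceable on the fragments, so the decomposition is dependency-preserving.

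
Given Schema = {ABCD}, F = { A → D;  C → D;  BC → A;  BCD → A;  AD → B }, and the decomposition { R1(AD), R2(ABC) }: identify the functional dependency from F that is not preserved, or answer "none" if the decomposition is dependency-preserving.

Check C → D: no single fragment contains all of {CD}, and the restricted closure of {C} across the fragments never reaches {D}.
A → D is preserved.
BC → A is preserved.
BCD → A is preserved.
AD → B is preserved.

C → D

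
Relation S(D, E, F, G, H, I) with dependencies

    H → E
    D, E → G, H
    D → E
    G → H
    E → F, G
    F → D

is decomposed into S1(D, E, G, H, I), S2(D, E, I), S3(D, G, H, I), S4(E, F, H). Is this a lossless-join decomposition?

Yes

Chase test. Columns are D, E, F, G, H, I; row i has aⱼ where attribute j ∈ Si, else bᵢⱼ.
Initial tableau (one row per fragment):
  row 1: a1 a2 b13 a4 a5 a6
  row 2: a1 a2 b23 b24 b25 a6
  row 3: a1 b32 b33 a4 a5 a6
  row 4: b41 a2 a3 b44 a5 b46
Rows 1 and 3 agree on H; apply H→E and equate their E entries.
Rows 1 and 2 agree on D, E; apply D, E→G, H and equate their G, H entries.
Rows 1 and 2 agree on E; apply E→F, G and equate their F, G entries.
Rows 1 and 3 agree on E; apply E→F, G and equate their F, G entries.
Rows 1 and 4 agree on E; apply E→F, G and equate their F, G entries.
Rows 1 and 4 agree on F; apply F→D and equate their D entries.
Row 1 is now all distinguished symbols — the join is lossless.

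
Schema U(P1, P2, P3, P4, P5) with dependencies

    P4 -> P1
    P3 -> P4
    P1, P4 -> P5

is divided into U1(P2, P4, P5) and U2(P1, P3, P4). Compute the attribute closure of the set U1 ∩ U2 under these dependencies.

P1, P4, P5

U1 ∩ U2 = {P4}.
P4 → P1 applies, adding P1
P1, P4 → P5 applies, adding P5
Closure: {P1, P4, P5}.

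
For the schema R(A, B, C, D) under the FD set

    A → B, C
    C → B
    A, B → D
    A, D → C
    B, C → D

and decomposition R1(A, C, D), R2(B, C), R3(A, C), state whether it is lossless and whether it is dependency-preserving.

Lossless test (chase): Rows 1 and 3 agree on A; apply A→B, C and equate their B, C entries. Rows 1 and 2 agree on C; apply C→B and equate their B entries. Rows 1 and 3 agree on A, B; apply A, B→D and equate their D entries. Rows 1 and 2 agree on B, C; apply B, C→D and equate their D entries. Row 1 is now all distinguished symbols — the join is lossless.
Dependency preservation: A → B, C; A, B → D; B, C → D are not contained in any single fragment, but the restricted closure of each left-hand side across the fragments still reaches the right-hand side; the remaining FDs each lie inside some fragment. All dependencies are preserved.

lossless and dependency-preserving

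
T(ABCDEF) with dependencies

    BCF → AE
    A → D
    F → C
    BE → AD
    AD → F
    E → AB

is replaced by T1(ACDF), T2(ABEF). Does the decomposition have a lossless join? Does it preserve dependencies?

Lossless test: (AF)⁺ = {ACDF}, which contains all of one fragment — lossless.
Dependency preservation: BCF → AE; BE → AD are not contained in any single fragment, but the restricted closure of each left-hand side across the fragments still reaches the right-hand side; the remaining FDs each lie inside some fragment. All dependencies are preserved.

lossless and dependency-preserving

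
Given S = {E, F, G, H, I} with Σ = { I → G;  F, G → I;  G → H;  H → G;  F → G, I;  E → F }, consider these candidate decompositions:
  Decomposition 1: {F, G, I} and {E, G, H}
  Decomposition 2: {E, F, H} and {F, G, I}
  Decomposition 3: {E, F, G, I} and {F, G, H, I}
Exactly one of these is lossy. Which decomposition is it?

Decomposition 1: common = {G}, closure = {G, H} → lossy.
Decomposition 2: common = {F}, closure = {F, G, H, I} → lossless.
Decomposition 3: common = {F, G, I}, closure = {F, G, H, I} → lossless.

Decomposition 1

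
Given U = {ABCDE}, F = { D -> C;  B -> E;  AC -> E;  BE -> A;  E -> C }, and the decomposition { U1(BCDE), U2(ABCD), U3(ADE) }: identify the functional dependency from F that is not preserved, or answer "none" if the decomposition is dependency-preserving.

Check AC → E: no single fragment contains all of {ACE}, and the restricted closure of {AC} across the fragments never reaches {E}.
D → C is preserved.
B → E is preserved.
BE → A is preserved.
E → C is preserved.

AC -> E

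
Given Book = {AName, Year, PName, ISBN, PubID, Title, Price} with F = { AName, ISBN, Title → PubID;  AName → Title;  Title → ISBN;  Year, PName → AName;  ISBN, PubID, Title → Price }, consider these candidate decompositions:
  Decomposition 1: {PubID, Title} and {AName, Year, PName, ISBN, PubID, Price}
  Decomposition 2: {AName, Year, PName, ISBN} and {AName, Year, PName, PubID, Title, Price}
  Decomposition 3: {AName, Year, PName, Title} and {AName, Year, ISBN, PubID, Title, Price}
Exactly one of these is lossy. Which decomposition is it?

Decomposition 1: common = {PubID}, closure = {PubID} → lossy.
Decomposition 2: common = {AName, Year, PName}, closure = {AName, Year, PName, ISBN, PubID, Title, Price} → lossless.
Decomposition 3: common = {AName, Year, Title}, closure = {AName, Year, ISBN, PubID, Title, Price} → lossless.

Decomposition 1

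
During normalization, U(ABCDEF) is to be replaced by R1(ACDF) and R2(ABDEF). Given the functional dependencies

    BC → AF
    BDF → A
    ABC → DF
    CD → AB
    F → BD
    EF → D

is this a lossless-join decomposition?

Common attributes: R1 ∩ R2 = {ADF}.
Closure of {ADF}: F → BD applies, adding B. So (ADF)⁺ = {ABDF}.
The closure contains neither all of R1 = {ACDF} nor all of R2 = {ABDEF}, so the common attributes are not a superkey of either fragment. The join is lossy.

No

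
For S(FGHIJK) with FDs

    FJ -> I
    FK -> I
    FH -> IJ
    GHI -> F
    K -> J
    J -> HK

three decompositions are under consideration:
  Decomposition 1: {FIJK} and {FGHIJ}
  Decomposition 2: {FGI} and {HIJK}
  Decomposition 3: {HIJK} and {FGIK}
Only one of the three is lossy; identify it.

Decomposition 2

Decomposition 1: common = {FIJ}, closure = {FHIJK} → lossless.
Decomposition 2: common = {I}, closure = {I} → lossy.
Decomposition 3: common = {IK}, closure = {HIJK} → lossless.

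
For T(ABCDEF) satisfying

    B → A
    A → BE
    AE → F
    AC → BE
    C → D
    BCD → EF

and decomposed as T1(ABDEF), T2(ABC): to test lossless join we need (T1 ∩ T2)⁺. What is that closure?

T1 ∩ T2 = {AB}.
A → BE applies, adding E
AE → F applies, adding F
Closure: {ABEF}.

ABEF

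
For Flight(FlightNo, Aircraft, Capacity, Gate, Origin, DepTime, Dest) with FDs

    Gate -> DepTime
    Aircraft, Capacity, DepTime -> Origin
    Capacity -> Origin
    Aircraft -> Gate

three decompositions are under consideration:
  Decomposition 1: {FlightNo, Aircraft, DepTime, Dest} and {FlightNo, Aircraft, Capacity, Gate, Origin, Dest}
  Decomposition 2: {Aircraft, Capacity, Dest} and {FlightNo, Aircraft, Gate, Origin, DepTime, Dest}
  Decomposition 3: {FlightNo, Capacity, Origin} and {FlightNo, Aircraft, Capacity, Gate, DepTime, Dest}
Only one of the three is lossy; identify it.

Decomposition 1: common = {FlightNo, Aircraft, Dest}, closure = {FlightNo, Aircraft, Gate, DepTime, Dest} → lossless.
Decomposition 2: common = {Aircraft, Dest}, closure = {Aircraft, Gate, DepTime, Dest} → lossy.
Decomposition 3: common = {FlightNo, Capacity}, closure = {FlightNo, Capacity, Origin} → lossless.

Decomposition 2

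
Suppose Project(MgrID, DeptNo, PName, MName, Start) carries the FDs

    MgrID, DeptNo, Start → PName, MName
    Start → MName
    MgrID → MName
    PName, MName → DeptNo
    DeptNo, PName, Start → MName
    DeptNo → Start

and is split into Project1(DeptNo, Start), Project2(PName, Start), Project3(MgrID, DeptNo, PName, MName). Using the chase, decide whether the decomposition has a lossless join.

Chase test. Columns are MgrID, DeptNo, PName, MName, Start; row i has aⱼ where attribute j ∈ Projecti, else bᵢⱼ.
Initial tableau (one row per fragment):
  row 1: b11 a2 b13 b14 a5
  row 2: b21 b22 a3 b24 a5
  row 3: a1 a2 a3 a4 b35
Rows 1 and 2 agree on Start; apply Start→MName and equate their MName entries.
Rows 1 and 3 agree on DeptNo; apply DeptNo→Start and equate their Start entries.
Rows 1 and 3 agree on Start; apply Start→MName and equate their MName entries.
Rows 2 and 3 agree on PName, MName; apply PName, MName→DeptNo and equate their DeptNo entries.
Row 3 is now all distinguished symbols — the join is lossless.

Yes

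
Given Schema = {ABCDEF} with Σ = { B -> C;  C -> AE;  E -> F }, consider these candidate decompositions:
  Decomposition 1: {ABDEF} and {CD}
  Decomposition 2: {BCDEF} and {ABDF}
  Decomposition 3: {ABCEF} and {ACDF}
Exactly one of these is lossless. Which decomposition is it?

Decomposition 1: common = {D}, closure = {D} → lossy.
Decomposition 2: common = {BDF}, closure = {ABCDEF} → lossless.
Decomposition 3: common = {ACF}, closure = {ACEF} → lossy.

Decomposition 2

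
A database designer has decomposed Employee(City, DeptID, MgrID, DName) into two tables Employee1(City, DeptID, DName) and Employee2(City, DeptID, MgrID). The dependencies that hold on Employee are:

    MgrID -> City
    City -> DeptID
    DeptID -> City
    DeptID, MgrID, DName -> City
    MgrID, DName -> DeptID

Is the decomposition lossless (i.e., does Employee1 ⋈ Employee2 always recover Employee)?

Common attributes: Employee1 ∩ Employee2 = {City, DeptID}.
No dependency enlarges {City, DeptID}, so (City, DeptID)⁺ = {City, DeptID}.
The closure contains neither all of Employee1 = {City, DeptID, DName} nor all of Employee2 = {City, DeptID, MgrID}, so the common attributes are not a superkey of either fragment. The join is lossy.

No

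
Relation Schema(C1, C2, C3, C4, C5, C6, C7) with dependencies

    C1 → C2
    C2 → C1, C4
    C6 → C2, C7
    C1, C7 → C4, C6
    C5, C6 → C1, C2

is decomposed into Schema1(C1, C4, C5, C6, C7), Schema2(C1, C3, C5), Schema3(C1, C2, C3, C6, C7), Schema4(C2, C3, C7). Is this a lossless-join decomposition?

Chase test. Columns are C1, C2, C3, C4, C5, C6, C7; row i has aⱼ where attribute j ∈ Schemai, else bᵢⱼ.
Initial tableau (one row per fragment):
  row 1: a1 b12 b13 a4 a5 a6 a7
  row 2: a1 b22 a3 b24 a5 b26 b27
  row 3: a1 a2 a3 b34 b35 a6 a7
  row 4: b41 a2 a3 b44 b45 b46 a7
Rows 1 and 2 agree on C1; apply C1→C2 and equate their C2 entries.
Rows 1 and 3 agree on C1; apply C1→C2 and equate their C2 entries.
Rows 1 and 2 agree on C2; apply C2→C1, C4 and equate their C1, C4 entries.
Rows 1 and 3 agree on C2; apply C2→C1, C4 and equate their C1, C4 entries.
Rows 1 and 4 agree on C2; apply C2→C1, C4 and equate their C1, C4 entries.
Rows 1 and 4 agree on C1, C7; apply C1, C7→C4, C6 and equate their C4, C6 entries.
No row becomes fully distinguished — the join is lossy.

No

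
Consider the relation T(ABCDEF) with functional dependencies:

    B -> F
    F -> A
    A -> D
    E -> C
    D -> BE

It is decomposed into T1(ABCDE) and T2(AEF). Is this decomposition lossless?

Common attributes: T1 ∩ T2 = {AE}.
Closure of {AE}: A → D applies, adding D; E → C applies, adding C; D → BE applies, adding B; B → F applies, adding F. So (AE)⁺ = {ABCDEF}.
This closure contains every attribute of T1, so T1 ∩ T2 → T1. The join is lossless.

Yes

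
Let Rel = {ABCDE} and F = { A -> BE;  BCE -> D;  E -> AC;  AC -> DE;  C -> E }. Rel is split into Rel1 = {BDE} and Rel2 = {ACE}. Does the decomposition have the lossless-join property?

Common attributes: Rel1 ∩ Rel2 = {E}.
Closure of {E}: E → AC applies, adding AC; AC → DE applies, adding D; A → BE applies, adding B. So (E)⁺ = {ABCDE}.
This closure contains every attribute of Rel1, so Rel1 ∩ Rel2 → Rel1. The join is lossless.

Yes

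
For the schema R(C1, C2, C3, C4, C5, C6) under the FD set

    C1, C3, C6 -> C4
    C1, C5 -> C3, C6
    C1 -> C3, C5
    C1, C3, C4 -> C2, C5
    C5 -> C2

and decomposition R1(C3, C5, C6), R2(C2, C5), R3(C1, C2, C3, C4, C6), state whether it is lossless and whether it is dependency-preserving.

lossy and not dependency-preserving

Lossless test (chase): Rows 1 and 2 agree on C5; apply C5→C2 and equate their C2 entries. No row becomes fully distinguished — the join is lossy.
Dependency preservation: the restricted closure of {C1} across the fragments never reaches {C3, C5}, so C1 → C3, C5 cannot be enforced without a join — not preserved.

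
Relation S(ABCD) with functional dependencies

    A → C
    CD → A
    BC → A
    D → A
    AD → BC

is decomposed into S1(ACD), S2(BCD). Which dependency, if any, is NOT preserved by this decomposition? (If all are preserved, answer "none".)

Check BC → A: no single fragment contains all of {ABC}, and the restricted closure of {BC} across the fragments never reaches {A}.
A → C is preserved.
CD → A is preserved.
D → A is preserved.
AD → BC is preserved.

BC → A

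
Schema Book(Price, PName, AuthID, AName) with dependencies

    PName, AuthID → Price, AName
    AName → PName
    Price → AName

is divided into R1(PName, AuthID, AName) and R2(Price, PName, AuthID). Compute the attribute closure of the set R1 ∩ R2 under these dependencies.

Price, PName, AuthID, AName

R1 ∩ R2 = {PName, AuthID}.
PName, AuthID → Price, AName applies, adding Price, AName
Closure: {Price, PName, AuthID, AName}.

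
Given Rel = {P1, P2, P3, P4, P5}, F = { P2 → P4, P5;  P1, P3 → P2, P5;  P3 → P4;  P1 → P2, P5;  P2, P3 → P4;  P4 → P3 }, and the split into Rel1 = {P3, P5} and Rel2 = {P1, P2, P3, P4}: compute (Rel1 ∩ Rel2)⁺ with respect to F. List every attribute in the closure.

Rel1 ∩ Rel2 = {P3}.
P3 → P4 applies, adding P4
Closure: {P3, P4}.

P3, P4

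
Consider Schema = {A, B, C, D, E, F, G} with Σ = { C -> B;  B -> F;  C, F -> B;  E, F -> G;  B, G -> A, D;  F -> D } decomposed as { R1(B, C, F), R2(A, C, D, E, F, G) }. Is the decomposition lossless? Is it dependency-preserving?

Lossless test: (C, F)⁺ = {B, C, D, F}, which contains all of one fragment — lossless.
Dependency preservation: the restricted closure of {B, G} across the fragments never reaches {A, D}, so B, G → A, D cannot be enforced without a join — not preserved.

lossless but not dependency-preserving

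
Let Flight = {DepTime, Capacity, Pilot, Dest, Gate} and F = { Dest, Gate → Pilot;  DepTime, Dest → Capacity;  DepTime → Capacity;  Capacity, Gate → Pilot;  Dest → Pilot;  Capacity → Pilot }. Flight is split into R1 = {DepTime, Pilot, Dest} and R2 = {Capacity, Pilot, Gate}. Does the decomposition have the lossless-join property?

Common attributes: R1 ∩ R2 = {Pilot}.
No dependency enlarges {Pilot}, so (Pilot)⁺ = {Pilot}.
The closure contains neither all of R1 = {DepTime, Pilot, Dest} nor all of R2 = {Capacity, Pilot, Gate}, so the common attributes are not a superkey of either fragment. The join is lossy.

No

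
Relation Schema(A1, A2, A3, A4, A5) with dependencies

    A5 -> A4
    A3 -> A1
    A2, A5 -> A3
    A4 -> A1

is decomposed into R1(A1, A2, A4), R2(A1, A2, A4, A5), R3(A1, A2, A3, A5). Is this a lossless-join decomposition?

Yes

Chase test. Columns are A1, A2, A3, A4, A5; row i has aⱼ where attribute j ∈ Ri, else bᵢⱼ.
Initial tableau (one row per fragment):
  row 1: a1 a2 b13 a4 b15
  row 2: a1 a2 b23 a4 a5
  row 3: a1 a2 a3 b34 a5
Rows 2 and 3 agree on A5; apply A5→A4 and equate their A4 entries.
Rows 2 and 3 agree on A2, A5; apply A2, A5→A3 and equate their A3 entries.
Row 2 is now all distinguished symbols — the join is lossless.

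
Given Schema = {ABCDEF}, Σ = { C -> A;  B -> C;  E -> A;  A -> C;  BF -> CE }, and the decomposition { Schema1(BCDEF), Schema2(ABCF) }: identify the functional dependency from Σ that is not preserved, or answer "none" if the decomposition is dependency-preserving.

C → A lies within Schema2.
B → C lies within Schema1.
E → A: restricted closure across fragments reaches A.
A → C lies within Schema2.
BF → CE lies within Schema1.
Every dependency is enforceable on the fragments, so the decomposition is dependency-preserving.

none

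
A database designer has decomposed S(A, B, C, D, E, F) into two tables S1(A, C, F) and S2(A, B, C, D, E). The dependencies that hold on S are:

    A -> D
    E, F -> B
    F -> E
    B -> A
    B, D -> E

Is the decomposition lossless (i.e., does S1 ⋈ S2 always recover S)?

No

Common attributes: S1 ∩ S2 = {A, C}.
Closure of {A, C}: A → D applies, adding D. So (A, C)⁺ = {A, C, D}.
The closure contains neither all of S1 = {A, C, F} nor all of S2 = {A, B, C, D, E}, so the common attributes are not a superkey of either fragment. The join is lossy.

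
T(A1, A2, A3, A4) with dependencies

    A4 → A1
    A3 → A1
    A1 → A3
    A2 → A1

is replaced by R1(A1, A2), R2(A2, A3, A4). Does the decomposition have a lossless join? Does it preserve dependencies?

Lossless test: (A2)⁺ = {A1, A2, A3}, which contains all of one fragment — lossless.
Dependency preservation: the restricted closure of {A4} across the fragments never reaches {A1}, so A4 → A1 cannot be enforced without a join — not preserved.

lossless but not dependency-preserving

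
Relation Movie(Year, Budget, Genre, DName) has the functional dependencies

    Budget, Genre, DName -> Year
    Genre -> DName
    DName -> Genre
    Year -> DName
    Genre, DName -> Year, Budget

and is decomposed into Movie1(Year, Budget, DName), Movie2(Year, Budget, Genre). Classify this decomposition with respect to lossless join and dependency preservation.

Lossless test: (Year, Budget)⁺ = {Year, Budget, Genre, DName}, which contains all of one fragment — lossless.
Dependency preservation: Budget, Genre, DName → Year; Genre → DName; DName → Genre; Genre, DName → Year, Budget are not contained in any single fragment, but the restricted closure of each left-hand side across the fragments still reaches the right-hand side; the remaining FDs each lie inside some fragment. All dependencies are preserved.

lossless and dependency-preserving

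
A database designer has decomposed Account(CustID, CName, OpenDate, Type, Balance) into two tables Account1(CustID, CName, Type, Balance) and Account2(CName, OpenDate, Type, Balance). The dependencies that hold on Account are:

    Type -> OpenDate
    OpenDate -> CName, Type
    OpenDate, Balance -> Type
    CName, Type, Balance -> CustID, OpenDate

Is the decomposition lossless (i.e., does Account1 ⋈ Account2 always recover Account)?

Yes

Common attributes: Account1 ∩ Account2 = {CName, Type, Balance}.
Closure of {CName, Type, Balance}: Type → OpenDate applies, adding OpenDate; CName, Type, Balance → CustID, OpenDate applies, adding CustID. So (CName, Type, Balance)⁺ = {CustID, CName, OpenDate, Type, Balance}.
This closure contains every attribute of Account1, so Account1 ∩ Account2 → Account1. The join is lossless.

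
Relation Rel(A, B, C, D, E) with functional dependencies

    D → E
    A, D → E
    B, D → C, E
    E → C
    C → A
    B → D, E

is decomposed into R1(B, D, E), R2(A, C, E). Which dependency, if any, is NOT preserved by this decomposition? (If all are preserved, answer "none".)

D → E lies within R1.
A, D → E: restricted closure across fragments reaches E.
B, D → C, E: restricted closure across fragments reaches C, E.
E → C lies within R2.
C → A lies within R2.
B → D, E lies within R1.
Every dependency is enforceable on the fragments, so the decomposition is dependency-preserving.

none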